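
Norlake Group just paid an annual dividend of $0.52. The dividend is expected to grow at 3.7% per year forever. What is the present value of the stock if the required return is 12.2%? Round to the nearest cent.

D₁ = D₀ × (1 + g) = $0.52 × 1.037 = $0.5392
Growing perpetuity: P = D₁ / (r − g) = $0.5392 / (0.122 − 0.037) = $6.34

$6.34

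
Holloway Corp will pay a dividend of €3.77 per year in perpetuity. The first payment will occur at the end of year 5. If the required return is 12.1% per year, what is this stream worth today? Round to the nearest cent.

€19.73

Value at end of year 4: C / r = €3.77 / 0.121 = €31.1570
Discount to today: PV = €31.1570 / (1 + 0.121)^4 = €31.1570 / 1.579147 = €19.73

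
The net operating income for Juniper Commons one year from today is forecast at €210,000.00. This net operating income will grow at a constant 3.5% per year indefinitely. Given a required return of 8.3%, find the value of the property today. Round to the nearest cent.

€4375000.00

Growing perpetuity: P = D₁ / (r − g) = €210,000.0000 / (0.083 − 0.035) = €4,375,000.00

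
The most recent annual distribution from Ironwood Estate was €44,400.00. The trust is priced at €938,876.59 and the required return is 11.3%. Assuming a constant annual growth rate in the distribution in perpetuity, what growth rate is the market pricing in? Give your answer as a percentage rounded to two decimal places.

P = D₀(1+g)/(r−g) ⇒ P(r−g) = D₀(1+g) ⇒ g(P+D₀) = P·r − D₀
g = (P·r − D₀)/(P + D₀) = (€938,876.59×0.113 − €44,400.00) / (€938,876.59 + €44,400.00) = 0.062742

6.27%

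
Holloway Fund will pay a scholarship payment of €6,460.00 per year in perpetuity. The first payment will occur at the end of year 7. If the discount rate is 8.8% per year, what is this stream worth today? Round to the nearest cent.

Value at end of year 6: C / r = €6,460.00 / 0.088 = €73,409.0909
Discount to today: PV = €73,409.0909 / (1 + 0.088)^6 = €73,409.0909 / 1.658721 = €44,256.44

€44256.44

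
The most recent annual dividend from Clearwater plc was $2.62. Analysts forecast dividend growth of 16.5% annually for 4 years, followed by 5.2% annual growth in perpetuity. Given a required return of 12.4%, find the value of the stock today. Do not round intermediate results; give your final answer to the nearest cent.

D_1 = 3.05230
D_2 = 3.55593
D_3 = 4.14266
D_4 = 4.82620
Terminal value at year 4: TV = D_4×(1+g_2)/(r−g_2) = 5.07716/0.072 = 70.51609
P_0 = D_1/(1+r)^1 + D_2/(1+r)^2 + D_3/(1+r)^3 + D_4/(1+r)^4 + TV/(1+r)^4
    = 2.71557 + 2.81462 + 2.91729 + 3.02371 + 44.17972 = 55.65092

$55.65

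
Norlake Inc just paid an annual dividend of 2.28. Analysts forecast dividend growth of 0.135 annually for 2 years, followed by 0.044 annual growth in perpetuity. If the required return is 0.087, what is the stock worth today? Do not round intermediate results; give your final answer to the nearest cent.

65.22

D_1 = 2.58780
D_2 = 2.93715
Terminal value at year 2: TV = D_2×(1+g_2)/(r−g_2) = 3.06639/0.043 = 71.31134
P_0 = D_1/(1+r)^1 + D_2/(1+r)^2 + TV/(1+r)^2
    = 2.38068 + 2.48581 + 60.35309 = 65.21958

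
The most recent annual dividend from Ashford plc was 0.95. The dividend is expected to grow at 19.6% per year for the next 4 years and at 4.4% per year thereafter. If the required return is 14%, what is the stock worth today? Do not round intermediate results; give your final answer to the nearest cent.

16.81

D_1 = 1.13620
D_2 = 1.35890
D_3 = 1.62524
D_4 = 1.94379
Terminal value at year 4: TV = D_4×(1+g_2)/(r−g_2) = 2.02931/0.096 = 21.13867
P_0 = D_1/(1+r)^1 + D_2/(1+r)^2 + D_3/(1+r)^3 + D_4/(1+r)^4 + TV/(1+r)^4
    = 0.99667 + 1.04563 + 1.09699 + 1.15088 + 12.51579 = 16.80595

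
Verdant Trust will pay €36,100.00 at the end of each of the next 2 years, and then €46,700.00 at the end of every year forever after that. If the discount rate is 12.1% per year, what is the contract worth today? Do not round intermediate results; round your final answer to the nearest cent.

€368059.38

PV of 2-year annuity: €36,100.00 × [1 − (1+0.121)^−2] / 0.121 = 60930.76702
Perpetuity value at year 2: €46,700.00 / 0.121 = 385950.41322
PV of perpetuity: 385950.41322 / (1+0.121)^2 = 307128.61766
Total PV = 60930.76702 + 307128.61766 = 368059.38468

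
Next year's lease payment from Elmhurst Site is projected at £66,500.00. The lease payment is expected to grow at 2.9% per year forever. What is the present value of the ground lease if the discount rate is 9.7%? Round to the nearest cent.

£977941.18

Growing perpetuity: P = D₁ / (r − g) = £66,500.0000 / (0.097 − 0.029) = £977,941.18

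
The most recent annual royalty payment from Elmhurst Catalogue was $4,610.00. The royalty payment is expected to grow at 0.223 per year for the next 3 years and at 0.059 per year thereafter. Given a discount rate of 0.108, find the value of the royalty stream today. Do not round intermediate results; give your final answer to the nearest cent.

D_1 = 5638.03000
D_2 = 6895.31069
D_3 = 8432.96497
Terminal value at year 3: TV = D_3×(1+g_2)/(r−g_2) = 8930.50991/0.049 = 182255.30423
P_0 = D_1/(1+r)^1 + D_2/(1+r)^2 + D_3/(1+r)^3 + TV/(1+r)^3
    = 5088.47473 + 5616.61064 + 6199.56211 + 133986.45458 = 150891.10207

$150891.10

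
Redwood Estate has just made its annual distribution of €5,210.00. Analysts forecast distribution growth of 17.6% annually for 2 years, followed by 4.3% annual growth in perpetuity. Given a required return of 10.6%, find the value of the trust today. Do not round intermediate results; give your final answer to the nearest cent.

€108948.35

D_1 = 6126.96000
D_2 = 7205.30496
Terminal value at year 2: TV = D_2×(1+g_2)/(r−g_2) = 7515.13307/0.063 = 119287.82656
P_0 = D_1/(1+r)^1 + D_2/(1+r)^2 + TV/(1+r)^2
    = 5539.74684 + 5890.36372 + 97518.24387 = 108948.35443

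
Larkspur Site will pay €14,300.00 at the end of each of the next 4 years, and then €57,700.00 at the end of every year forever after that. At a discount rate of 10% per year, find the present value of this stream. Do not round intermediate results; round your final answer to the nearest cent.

€439427.84

PV of 4-year annuity: €14,300.00 × [1 − (1+0.1)^−4] / 0.1 = 45329.07588
Perpetuity value at year 4: €57,700.00 / 0.1 = 577000.00000
PV of perpetuity: 577000.00000 / (1+0.1)^4 = 394098.76375
Total PV = 45329.07588 + 394098.76375 = 439427.83963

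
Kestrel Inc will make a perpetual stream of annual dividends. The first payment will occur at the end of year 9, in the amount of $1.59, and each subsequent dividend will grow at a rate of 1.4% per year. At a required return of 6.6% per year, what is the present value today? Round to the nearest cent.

Value at end of year 8: C₁ / (r − g) = $1.59 / (0.066 − 0.014) = $30.5769
Discount to today: PV = $30.5769 / (1 + 0.066)^8 = $30.5769 / 1.667468 = $18.34

$18.34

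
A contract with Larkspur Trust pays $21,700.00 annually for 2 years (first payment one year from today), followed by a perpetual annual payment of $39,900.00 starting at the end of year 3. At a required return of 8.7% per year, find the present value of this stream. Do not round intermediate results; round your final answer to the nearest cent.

PV of 2-year annuity: $21,700.00 × [1 − (1+0.087)^−2] / 0.087 = 38328.61221
Perpetuity value at year 2: $39,900.00 / 0.087 = 458620.68966
PV of perpetuity: 458620.68966 / (1+0.087)^2 = 388145.49946
Total PV = 38328.61221 + 388145.49946 = 426474.11167

$426474.11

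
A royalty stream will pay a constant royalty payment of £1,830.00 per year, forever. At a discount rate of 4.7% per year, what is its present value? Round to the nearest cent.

£38936.17

Level perpetuity: PV = C / r = £1,830.00 / 0.047 = £38,936.17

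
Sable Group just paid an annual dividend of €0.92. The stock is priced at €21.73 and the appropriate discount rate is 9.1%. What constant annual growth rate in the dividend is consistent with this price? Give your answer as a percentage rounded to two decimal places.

P = D₀(1+g)/(r−g) ⇒ P(r−g) = D₀(1+g) ⇒ g(P+D₀) = P·r − D₀
g = (P·r − D₀)/(P + D₀) = (€21.73×0.091 − €0.92) / (€21.73 + €0.92) = 0.046686

4.67%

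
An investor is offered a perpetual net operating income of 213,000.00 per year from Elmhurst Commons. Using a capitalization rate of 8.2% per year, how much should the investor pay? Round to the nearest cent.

2597560.98

Level perpetuity: PV = C / r = 213,000.00 / 0.082 = 2,597,560.98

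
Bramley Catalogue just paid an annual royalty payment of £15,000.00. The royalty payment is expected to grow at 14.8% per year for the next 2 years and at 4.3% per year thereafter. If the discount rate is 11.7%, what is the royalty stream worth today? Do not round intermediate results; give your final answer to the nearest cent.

£254577.17

D_1 = 17220.00000
D_2 = 19768.56000
Terminal value at year 2: TV = D_2×(1+g_2)/(r−g_2) = 20618.60808/0.074 = 278629.83892
P_0 = D_1/(1+r)^1 + D_2/(1+r)^2 + TV/(1+r)^2
    = 15416.29364 + 15844.14065 + 223316.73912 = 254577.17341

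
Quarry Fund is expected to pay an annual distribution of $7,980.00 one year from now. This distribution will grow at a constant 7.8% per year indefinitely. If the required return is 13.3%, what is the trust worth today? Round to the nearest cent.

Growing perpetuity: P = D₁ / (r − g) = $7,980.0000 / (0.133 − 0.078) = $145,090.91

$145090.91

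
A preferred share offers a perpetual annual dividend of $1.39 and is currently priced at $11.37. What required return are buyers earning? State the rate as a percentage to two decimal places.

12.23%

P = C/r ⇒ r = C/P = $1.39/$11.37 = 0.122252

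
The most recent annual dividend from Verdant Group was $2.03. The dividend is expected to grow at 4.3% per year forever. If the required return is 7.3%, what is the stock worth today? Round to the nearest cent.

D₁ = D₀ × (1 + g) = $2.03 × 1.043 = $2.1173
Growing perpetuity: P = D₁ / (r − g) = $2.1173 / (0.073 − 0.043) = $70.58

$70.58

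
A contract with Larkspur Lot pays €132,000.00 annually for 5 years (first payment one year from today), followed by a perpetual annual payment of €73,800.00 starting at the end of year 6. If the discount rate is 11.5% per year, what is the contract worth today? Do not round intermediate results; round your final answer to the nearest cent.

PV of 5-year annuity: €132,000.00 × [1 − (1+0.115)^−5] / 0.115 = 481783.87580
Perpetuity value at year 5: €73,800.00 / 0.115 = 641739.13043
PV of perpetuity: 641739.13043 / (1+0.115)^5 = 372378.14533
Total PV = 481783.87580 + 372378.14533 = 854162.02113

€854162.02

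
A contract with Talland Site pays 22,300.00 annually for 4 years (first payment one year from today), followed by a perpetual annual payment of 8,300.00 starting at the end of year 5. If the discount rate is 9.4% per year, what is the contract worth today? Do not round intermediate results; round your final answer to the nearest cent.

PV of 4-year annuity: 22,300.00 × [1 − (1+0.094)^−4] / 0.094 = 71615.97175
Perpetuity value at year 4: 8,300.00 / 0.094 = 88297.87234
PV of perpetuity: 88297.87234 / (1+0.094)^4 = 61642.60034
Total PV = 71615.97175 + 61642.60034 = 133258.57210

133258.57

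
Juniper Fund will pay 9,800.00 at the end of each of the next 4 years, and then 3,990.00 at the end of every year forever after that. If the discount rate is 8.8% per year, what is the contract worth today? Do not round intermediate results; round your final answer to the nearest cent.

64246.61

PV of 4-year annuity: 9,800.00 × [1 − (1+0.088)^−4] / 0.088 = 31889.13311
Perpetuity value at year 4: 3,990.00 / 0.088 = 45340.90909
PV of perpetuity: 45340.90909 / (1+0.088)^4 = 32357.47633
Total PV = 31889.13311 + 32357.47633 = 64246.60943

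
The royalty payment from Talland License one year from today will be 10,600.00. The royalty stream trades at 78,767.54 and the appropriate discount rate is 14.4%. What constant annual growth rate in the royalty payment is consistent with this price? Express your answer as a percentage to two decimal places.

P = D₁/(r−g) ⇒ g = r − D₁/P = 0.144 − 10,600.00/78,767.54 = 0.009427

0.94%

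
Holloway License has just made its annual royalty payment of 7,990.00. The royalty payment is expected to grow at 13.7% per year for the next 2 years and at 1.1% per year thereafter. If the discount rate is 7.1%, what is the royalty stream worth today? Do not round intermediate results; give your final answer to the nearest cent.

169223.50

D_1 = 9084.63000
D_2 = 10329.22431
Terminal value at year 2: TV = D_2×(1+g_2)/(r−g_2) = 10442.84578/0.06 = 174047.42962
P_0 = D_1/(1+r)^1 + D_2/(1+r)^2 + TV/(1+r)^2
    = 8482.38095 + 9005.10471 + 151736.01434 = 169223.50000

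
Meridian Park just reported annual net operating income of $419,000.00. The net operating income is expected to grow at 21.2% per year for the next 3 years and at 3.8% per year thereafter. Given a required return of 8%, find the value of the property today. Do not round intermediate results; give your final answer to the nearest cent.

$16225268.80

D_1 = 507828.00000
D_2 = 615487.53600
D_3 = 745970.89363
Terminal value at year 3: TV = D_3×(1+g_2)/(r−g_2) = 774317.78759/0.042 = 18436137.79976
P_0 = D_1/(1+r)^1 + D_2/(1+r)^2 + D_3/(1+r)^3 + TV/(1+r)^3
    = 470211.11111 + 527681.35802 + 592175.74623 + 14635200.58534 = 16225268.80071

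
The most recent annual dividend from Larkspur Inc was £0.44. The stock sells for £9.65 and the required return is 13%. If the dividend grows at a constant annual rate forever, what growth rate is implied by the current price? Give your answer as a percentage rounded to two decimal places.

8.07%

P = D₀(1+g)/(r−g) ⇒ P(r−g) = D₀(1+g) ⇒ g(P+D₀) = P·r − D₀
g = (P·r − D₀)/(P + D₀) = (£9.65×0.13 − £0.44) / (£9.65 + £0.44) = 0.080723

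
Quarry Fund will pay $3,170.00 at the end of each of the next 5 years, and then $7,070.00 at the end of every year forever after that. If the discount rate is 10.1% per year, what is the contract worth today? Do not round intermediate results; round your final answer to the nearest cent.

PV of 5-year annuity: $3,170.00 × [1 − (1+0.101)^−5] / 0.101 = 11986.15811
Perpetuity value at year 5: $7,070.00 / 0.101 = 70000.00000
PV of perpetuity: 70000.00000 / (1+0.101)^5 = 43267.46441
Total PV = 11986.15811 + 43267.46441 = 55253.62252

$55253.62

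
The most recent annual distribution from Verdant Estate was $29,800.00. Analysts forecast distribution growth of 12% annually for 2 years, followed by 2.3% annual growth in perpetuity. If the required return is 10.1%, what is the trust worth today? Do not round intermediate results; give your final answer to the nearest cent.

D_1 = 33376.00000
D_2 = 37381.12000
Terminal value at year 2: TV = D_2×(1+g_2)/(r−g_2) = 38240.88576/0.078 = 490267.76615
P_0 = D_1/(1+r)^1 + D_2/(1+r)^2 + TV/(1+r)^2
    = 30314.25976 + 30837.39413 + 404444.28453 = 465595.93842

$465595.94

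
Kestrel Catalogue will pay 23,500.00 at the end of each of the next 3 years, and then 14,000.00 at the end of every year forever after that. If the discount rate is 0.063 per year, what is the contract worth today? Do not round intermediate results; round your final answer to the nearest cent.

247475.54

PV of 3-year annuity: 23,500.00 × [1 − (1+0.063)^−3] / 0.063 = 62468.74352
Perpetuity value at year 3: 14,000.00 / 0.063 = 222222.22222
PV of perpetuity: 222222.22222 / (1+0.063)^3 = 185006.80055
Total PV = 62468.74352 + 185006.80055 = 247475.54407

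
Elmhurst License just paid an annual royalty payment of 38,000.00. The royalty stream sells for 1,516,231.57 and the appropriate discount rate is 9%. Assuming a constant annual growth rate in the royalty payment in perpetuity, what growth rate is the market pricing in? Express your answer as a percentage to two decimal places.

6.34%

P = D₀(1+g)/(r−g) ⇒ P(r−g) = D₀(1+g) ⇒ g(P+D₀) = P·r − D₀
g = (P·r − D₀)/(P + D₀) = (1,516,231.57×0.09 − 38,000.00) / (1,516,231.57 + 38,000.00) = 0.063350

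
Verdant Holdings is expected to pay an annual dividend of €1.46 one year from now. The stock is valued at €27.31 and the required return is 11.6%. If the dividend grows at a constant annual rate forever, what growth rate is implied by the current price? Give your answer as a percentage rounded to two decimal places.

P = D₁/(r−g) ⇒ g = r − D₁/P = 0.116 − €1.46/€27.31 = 0.062540

6.25%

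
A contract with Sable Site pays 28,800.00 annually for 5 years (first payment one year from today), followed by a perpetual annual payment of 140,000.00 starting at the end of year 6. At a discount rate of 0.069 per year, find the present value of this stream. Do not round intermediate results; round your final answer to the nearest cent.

PV of 5-year annuity: 28,800.00 × [1 − (1+0.069)^−5] / 0.069 = 118402.53819
Perpetuity value at year 5: 140,000.00 / 0.069 = 2028985.50725
PV of perpetuity: 2028985.50725 / (1+0.069)^5 = 1453417.61328
Total PV = 118402.53819 + 1453417.61328 = 1571820.15146

1571820.15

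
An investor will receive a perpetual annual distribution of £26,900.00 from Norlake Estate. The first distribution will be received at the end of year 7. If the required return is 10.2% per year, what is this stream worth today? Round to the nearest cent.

£147252.45

Value at end of year 6: C / r = £26,900.00 / 0.102 = £263,725.4902
Discount to today: PV = £263,725.4902 / (1 + 0.102)^6 = £263,725.4902 / 1.790975 = £147,252.45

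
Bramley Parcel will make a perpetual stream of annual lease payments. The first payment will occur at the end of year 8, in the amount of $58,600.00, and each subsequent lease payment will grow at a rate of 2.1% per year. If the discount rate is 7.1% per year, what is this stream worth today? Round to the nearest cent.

$725105.69

Value at end of year 7: C₁ / (r − g) = $58,600.00 / (0.071 − 0.021) = $1,172,000.0000
Discount to today: PV = $1,172,000.0000 / (1 + 0.071)^7 = $1,172,000.0000 / 1.616316 = $725,105.69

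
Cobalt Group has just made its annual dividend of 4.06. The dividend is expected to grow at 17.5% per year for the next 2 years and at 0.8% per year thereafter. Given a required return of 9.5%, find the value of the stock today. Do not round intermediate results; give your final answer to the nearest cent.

D_1 = 4.77050
D_2 = 5.60534
Terminal value at year 2: TV = D_2×(1+g_2)/(r−g_2) = 5.65018/0.087 = 64.94460
P_0 = D_1/(1+r)^1 + D_2/(1+r)^2 + TV/(1+r)^2
    = 4.35662 + 4.67491 + 54.16451 = 63.19604

63.20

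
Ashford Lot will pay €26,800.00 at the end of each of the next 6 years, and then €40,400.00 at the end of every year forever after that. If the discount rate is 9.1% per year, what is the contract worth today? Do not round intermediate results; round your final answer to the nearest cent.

€383129.02

PV of 6-year annuity: €26,800.00 × [1 − (1+0.091)^−6] / 0.091 = 119865.02182
Perpetuity value at year 6: €40,400.00 / 0.091 = 443956.04396
PV of perpetuity: 443956.04396 / (1+0.091)^6 = 263263.99614
Total PV = 119865.02182 + 263263.99614 = 383129.01796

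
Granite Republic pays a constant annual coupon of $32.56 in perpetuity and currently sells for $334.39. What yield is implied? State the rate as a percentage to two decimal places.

P = C/r ⇒ r = C/P = $32.56/$334.39 = 0.097371

9.74%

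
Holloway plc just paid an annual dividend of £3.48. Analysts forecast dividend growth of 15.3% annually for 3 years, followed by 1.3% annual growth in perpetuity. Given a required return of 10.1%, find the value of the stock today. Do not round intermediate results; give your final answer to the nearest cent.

D_1 = 4.01244
D_2 = 4.62634
D_3 = 5.33417
Terminal value at year 3: TV = D_3×(1+g_2)/(r−g_2) = 5.40352/0.088 = 61.40361
P_0 = D_1/(1+r)^1 + D_2/(1+r)^2 + D_3/(1+r)^3 + TV/(1+r)^3
    = 3.64436 + 3.81648 + 3.99673 + 46.00785 = 57.46543

£57.47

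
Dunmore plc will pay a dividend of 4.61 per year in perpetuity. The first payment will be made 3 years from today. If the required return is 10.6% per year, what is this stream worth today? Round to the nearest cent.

35.55

Value at end of year 2: C / r = 4.61 / 0.106 = 43.4906
Discount to today: PV = 43.4906 / (1 + 0.106)^2 = 43.4906 / 1.223236 = 35.55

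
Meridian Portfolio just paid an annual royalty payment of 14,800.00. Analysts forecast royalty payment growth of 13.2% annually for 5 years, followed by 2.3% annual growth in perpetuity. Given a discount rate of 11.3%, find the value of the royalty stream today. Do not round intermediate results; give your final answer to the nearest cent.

260961.45

D_1 = 16753.60000
D_2 = 18965.07520
D_3 = 21468.46513
D_4 = 24302.30252
D_5 = 27510.20646
Terminal value at year 5: TV = D_5×(1+g_2)/(r−g_2) = 28142.94120/0.09 = 312699.34672
P_0 = D_1/(1+r)^1 + D_2/(1+r)^2 + D_3/(1+r)^3 + D_4/(1+r)^4 + D_5/(1+r)^5 + TV/(1+r)^5
    = 15052.65049 + 15309.61398 + 15570.96408 + 15836.77569 + 16107.12496 + 183084.32038 = 260961.44959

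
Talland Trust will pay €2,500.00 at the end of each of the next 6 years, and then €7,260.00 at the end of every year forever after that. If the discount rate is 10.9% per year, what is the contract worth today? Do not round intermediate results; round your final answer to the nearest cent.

€46410.00

PV of 6-year annuity: €2,500.00 × [1 − (1+0.109)^−6] / 0.109 = 10606.88255
Perpetuity value at year 6: €7,260.00 / 0.109 = 66605.50459
PV of perpetuity: 66605.50459 / (1+0.109)^6 = 35803.11767
Total PV = 10606.88255 + 35803.11767 = 46410.00022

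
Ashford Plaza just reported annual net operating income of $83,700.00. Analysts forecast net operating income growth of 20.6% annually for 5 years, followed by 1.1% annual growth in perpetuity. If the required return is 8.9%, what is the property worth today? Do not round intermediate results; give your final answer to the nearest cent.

D_1 = 100942.20000
D_2 = 121736.29320
D_3 = 146813.96960
D_4 = 177057.64734
D_5 = 213531.52269
Terminal value at year 5: TV = D_5×(1+g_2)/(r−g_2) = 215880.36944/0.078 = 2767697.04407
P_0 = D_1/(1+r)^1 + D_2/(1+r)^2 + D_3/(1+r)^3 + D_4/(1+r)^4 + D_5/(1+r)^5 + TV/(1+r)^5
    = 92692.56198 + 102651.26699 + 113679.91551 + 125893.46015 + 139419.20380 + 1807087.37238 = 2381423.78082

$2381423.78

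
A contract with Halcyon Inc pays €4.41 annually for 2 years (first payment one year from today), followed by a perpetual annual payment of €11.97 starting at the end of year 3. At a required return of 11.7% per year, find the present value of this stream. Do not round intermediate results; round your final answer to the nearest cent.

PV of 2-year annuity: €4.41 × [1 − (1+0.117)^−2] / 0.117 = 7.48261
Perpetuity value at year 2: €11.97 / 0.117 = 102.30769
PV of perpetuity: 102.30769 / (1+0.117)^2 = 81.99775
Total PV = 7.48261 + 81.99775 = 89.48036

€89.48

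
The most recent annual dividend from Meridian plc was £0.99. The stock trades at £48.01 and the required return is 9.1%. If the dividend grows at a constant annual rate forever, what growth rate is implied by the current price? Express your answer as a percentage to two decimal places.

P = D₀(1+g)/(r−g) ⇒ P(r−g) = D₀(1+g) ⇒ g(P+D₀) = P·r − D₀
g = (P·r − D₀)/(P + D₀) = (£48.01×0.091 − £0.99) / (£48.01 + £0.99) = 0.068957

6.90%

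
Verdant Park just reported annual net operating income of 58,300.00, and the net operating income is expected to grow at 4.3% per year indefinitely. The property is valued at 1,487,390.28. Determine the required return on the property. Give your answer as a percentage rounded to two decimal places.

D₁ = 58,300.00 × 1.043 = 60,806.9000
P = D₁/(r − g) ⇒ r = D₁/P + g = 60,806.9000/1,487,390.28 + 0.043 = 0.040882 + 0.043 = 0.083882

8.39%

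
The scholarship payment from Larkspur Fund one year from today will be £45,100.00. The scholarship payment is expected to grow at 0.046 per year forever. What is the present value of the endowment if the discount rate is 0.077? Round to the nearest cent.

Growing perpetuity: P = D₁ / (r − g) = £45,100.0000 / (0.077 − 0.046) = £1,454,838.71

£1454838.71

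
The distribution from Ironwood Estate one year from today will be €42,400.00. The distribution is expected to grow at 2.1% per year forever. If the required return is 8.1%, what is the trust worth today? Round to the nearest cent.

Growing perpetuity: P = D₁ / (r − g) = €42,400.0000 / (0.081 − 0.021) = €706,666.67

€706666.67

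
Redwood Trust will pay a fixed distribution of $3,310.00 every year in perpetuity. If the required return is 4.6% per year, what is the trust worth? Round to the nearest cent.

Level perpetuity: PV = C / r = $3,310.00 / 0.046 = $71,956.52

$71956.52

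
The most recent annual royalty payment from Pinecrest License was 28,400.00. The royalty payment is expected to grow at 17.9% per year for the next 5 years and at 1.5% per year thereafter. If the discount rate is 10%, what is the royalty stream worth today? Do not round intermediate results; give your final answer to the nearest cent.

D_1 = 33483.60000
D_2 = 39477.16440
D_3 = 46543.57683
D_4 = 54874.87708
D_5 = 64697.48008
Terminal value at year 5: TV = D_5×(1+g_2)/(r−g_2) = 65667.94228/0.085 = 772564.02680
P_0 = D_1/(1+r)^1 + D_2/(1+r)^2 + D_3/(1+r)^3 + D_4/(1+r)^4 + D_5/(1+r)^5 + TV/(1+r)^5
    = 30439.63636 + 32625.75570 + 34968.87816 + 37480.27941 + 40172.04493 + 479701.47767 = 655388.07223

655388.07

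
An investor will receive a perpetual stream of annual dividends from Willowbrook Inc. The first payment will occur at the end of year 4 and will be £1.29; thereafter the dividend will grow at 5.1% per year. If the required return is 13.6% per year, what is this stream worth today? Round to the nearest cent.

Value at end of year 3: C₁ / (r − g) = £1.29 / (0.136 − 0.051) = £15.1765
Discount to today: PV = £15.1765 / (1 + 0.136)^3 = £15.1765 / 1.466003 = £10.35

£10.35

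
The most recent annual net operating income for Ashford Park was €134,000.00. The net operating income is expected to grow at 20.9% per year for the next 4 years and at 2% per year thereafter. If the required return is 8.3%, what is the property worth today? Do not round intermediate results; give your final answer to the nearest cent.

D_1 = 162006.00000
D_2 = 195865.25400
D_3 = 236801.09209
D_4 = 286292.52033
Terminal value at year 4: TV = D_4×(1+g_2)/(r−g_2) = 292018.37074/0.063 = 4635212.23395
P_0 = D_1/(1+r)^1 + D_2/(1+r)^2 + D_3/(1+r)^3 + D_4/(1+r)^4 + TV/(1+r)^4
    = 149590.02770 + 166993.85364 + 186422.50143 + 208111.54592 + 3369425.02914 = 4080542.95783

€4080542.96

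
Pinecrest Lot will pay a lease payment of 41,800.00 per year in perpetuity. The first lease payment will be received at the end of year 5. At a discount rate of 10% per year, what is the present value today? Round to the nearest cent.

285499.62

Value at end of year 4: C / r = 41,800.00 / 0.1 = 418,000.0000
Discount to today: PV = 418,000.0000 / (1 + 0.1)^4 = 418,000.0000 / 1.464100 = 285,499.62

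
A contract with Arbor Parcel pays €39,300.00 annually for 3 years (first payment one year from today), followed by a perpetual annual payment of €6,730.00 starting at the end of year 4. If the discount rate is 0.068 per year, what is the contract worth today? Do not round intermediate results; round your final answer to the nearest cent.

PV of 3-year annuity: €39,300.00 × [1 − (1+0.068)^−3] / 0.068 = 103513.64938
Perpetuity value at year 3: €6,730.00 / 0.068 = 98970.58824
PV of perpetuity: 98970.58824 / (1+0.068)^3 = 81244.20502
Total PV = 103513.64938 + 81244.20502 = 184757.85440

€184757.85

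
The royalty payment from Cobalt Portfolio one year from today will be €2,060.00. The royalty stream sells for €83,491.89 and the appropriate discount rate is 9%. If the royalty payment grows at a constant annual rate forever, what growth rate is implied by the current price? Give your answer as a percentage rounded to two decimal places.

P = D₁/(r−g) ⇒ g = r − D₁/P = 0.09 − €2,060.00/€83,491.89 = 0.065327

6.53%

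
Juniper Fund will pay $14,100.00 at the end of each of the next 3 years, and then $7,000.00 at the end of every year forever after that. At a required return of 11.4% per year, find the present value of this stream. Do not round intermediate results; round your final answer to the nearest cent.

PV of 3-year annuity: $14,100.00 × [1 − (1+0.114)^−3] / 0.114 = 34218.07287
Perpetuity value at year 3: $7,000.00 / 0.114 = 61403.50877
PV of perpetuity: 61403.50877 / (1+0.114)^3 = 44415.81302
Total PV = 34218.07287 + 44415.81302 = 78633.88589

$78633.89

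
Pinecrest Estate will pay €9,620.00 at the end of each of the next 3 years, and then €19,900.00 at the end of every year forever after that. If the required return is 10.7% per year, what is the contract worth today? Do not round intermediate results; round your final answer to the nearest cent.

€160728.26

PV of 3-year annuity: €9,620.00 × [1 − (1+0.107)^−3] / 0.107 = 23631.74116
Perpetuity value at year 3: €19,900.00 / 0.107 = 185981.30841
PV of perpetuity: 185981.30841 / (1+0.107)^3 = 137096.52161
Total PV = 23631.74116 + 137096.52161 = 160728.26277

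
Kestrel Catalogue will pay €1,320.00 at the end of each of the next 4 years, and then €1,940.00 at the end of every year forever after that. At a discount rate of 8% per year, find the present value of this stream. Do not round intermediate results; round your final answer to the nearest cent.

PV of 4-year annuity: €1,320.00 × [1 − (1+0.08)^−4] / 0.08 = 4372.00743
Perpetuity value at year 4: €1,940.00 / 0.08 = 24250.00000
PV of perpetuity: 24250.00000 / (1+0.08)^4 = 17824.47393
Total PV = 4372.00743 + 17824.47393 = 22196.48136

€22196.48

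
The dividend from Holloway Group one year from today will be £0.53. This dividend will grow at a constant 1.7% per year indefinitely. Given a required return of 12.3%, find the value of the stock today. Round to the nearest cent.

Growing perpetuity: P = D₁ / (r − g) = £0.5300 / (0.123 − 0.017) = £5.00

£5.00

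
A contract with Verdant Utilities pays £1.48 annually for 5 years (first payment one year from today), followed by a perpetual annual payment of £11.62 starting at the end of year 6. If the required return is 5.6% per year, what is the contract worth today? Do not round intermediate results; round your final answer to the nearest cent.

£164.32

PV of 5-year annuity: £1.48 × [1 − (1+0.056)^−5] / 0.056 = 6.30273
Perpetuity value at year 5: £11.62 / 0.056 = 207.50000
PV of perpetuity: 207.50000 / (1+0.056)^5 = 158.01507
Total PV = 6.30273 + 158.01507 = 164.31780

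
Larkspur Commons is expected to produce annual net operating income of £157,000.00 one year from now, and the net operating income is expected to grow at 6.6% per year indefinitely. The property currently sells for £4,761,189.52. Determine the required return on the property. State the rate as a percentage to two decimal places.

P = D₁/(r − g) ⇒ r = D₁/P + g = £157,000.0000/£4,761,189.52 + 0.066 = 0.032975 + 0.066 = 0.098975

9.90%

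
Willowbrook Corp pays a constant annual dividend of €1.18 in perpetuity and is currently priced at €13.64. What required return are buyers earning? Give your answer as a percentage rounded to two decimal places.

8.65%

P = C/r ⇒ r = C/P = €1.18/€13.64 = 0.086510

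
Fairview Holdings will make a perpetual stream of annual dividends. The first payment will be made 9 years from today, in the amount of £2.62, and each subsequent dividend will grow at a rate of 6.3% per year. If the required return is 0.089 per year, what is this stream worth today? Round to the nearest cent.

Value at end of year 8: C₁ / (r − g) = £2.62 / (0.089 − 0.063) = £100.7692
Discount to today: PV = £100.7692 / (1 + 0.089)^8 = £100.7692 / 1.977985 = £50.95

£50.95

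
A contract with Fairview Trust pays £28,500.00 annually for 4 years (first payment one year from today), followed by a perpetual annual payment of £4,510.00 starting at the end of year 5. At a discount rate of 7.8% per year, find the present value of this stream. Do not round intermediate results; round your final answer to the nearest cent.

£137633.45

PV of 4-year annuity: £28,500.00 × [1 − (1+0.078)^−4] / 0.078 = 94817.37389
Perpetuity value at year 4: £4,510.00 / 0.078 = 57820.51282
PV of perpetuity: 57820.51282 / (1+0.078)^4 = 42816.07927
Total PV = 94817.37389 + 42816.07927 = 137633.45316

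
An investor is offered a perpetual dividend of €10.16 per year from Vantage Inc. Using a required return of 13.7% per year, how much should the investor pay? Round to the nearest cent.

€74.16

Level perpetuity: PV = C / r = €10.16 / 0.137 = €74.16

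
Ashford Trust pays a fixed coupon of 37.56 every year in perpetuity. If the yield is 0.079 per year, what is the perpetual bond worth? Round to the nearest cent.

Level perpetuity: PV = C / r = 37.56 / 0.079 = 475.44

475.44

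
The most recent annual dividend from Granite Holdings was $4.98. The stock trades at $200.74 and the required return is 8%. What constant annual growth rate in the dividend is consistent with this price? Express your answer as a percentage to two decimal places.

5.39%

P = D₀(1+g)/(r−g) ⇒ P(r−g) = D₀(1+g) ⇒ g(P+D₀) = P·r − D₀
g = (P·r − D₀)/(P + D₀) = ($200.74×0.08 − $4.98) / ($200.74 + $4.98) = 0.053856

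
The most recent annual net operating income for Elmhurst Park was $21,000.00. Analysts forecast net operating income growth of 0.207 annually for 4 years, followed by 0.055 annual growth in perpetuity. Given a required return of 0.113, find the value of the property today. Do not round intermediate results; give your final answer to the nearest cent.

$631612.16

D_1 = 25347.00000
D_2 = 30593.82900
D_3 = 36926.75160
D_4 = 44570.58918
Terminal value at year 4: TV = D_4×(1+g_2)/(r−g_2) = 47021.97159/0.058 = 810723.64810
P_0 = D_1/(1+r)^1 + D_2/(1+r)^2 + D_3/(1+r)^3 + D_4/(1+r)^4 + TV/(1+r)^4
    = 22773.58491 + 24696.96045 + 26782.77742 + 29044.75502 + 528314.07843 = 631612.15623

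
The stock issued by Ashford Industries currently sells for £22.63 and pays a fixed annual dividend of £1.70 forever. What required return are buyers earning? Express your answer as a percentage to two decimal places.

P = C/r ⇒ r = C/P = £1.70/£22.63 = 0.075122

7.51%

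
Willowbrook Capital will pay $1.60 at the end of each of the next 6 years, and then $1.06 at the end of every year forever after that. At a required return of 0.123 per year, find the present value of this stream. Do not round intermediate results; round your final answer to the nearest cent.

$10.82

PV of 6-year annuity: $1.60 × [1 − (1+0.123)^−6] / 0.123 = 6.52274
Perpetuity value at year 6: $1.06 / 0.123 = 8.61789
PV of perpetuity: 8.61789 / (1+0.123)^6 = 4.29657
Total PV = 6.52274 + 4.29657 = 10.81931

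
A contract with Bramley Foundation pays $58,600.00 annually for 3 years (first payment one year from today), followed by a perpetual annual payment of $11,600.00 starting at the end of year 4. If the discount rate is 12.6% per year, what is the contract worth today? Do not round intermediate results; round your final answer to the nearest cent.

PV of 3-year annuity: $58,600.00 × [1 − (1+0.126)^−3] / 0.126 = 139308.75636
Perpetuity value at year 3: $11,600.00 / 0.126 = 92063.49206
PV of perpetuity: 92063.49206 / (1+0.126)^3 = 64487.01470
Total PV = 139308.75636 + 64487.01470 = 203795.77105

$203795.77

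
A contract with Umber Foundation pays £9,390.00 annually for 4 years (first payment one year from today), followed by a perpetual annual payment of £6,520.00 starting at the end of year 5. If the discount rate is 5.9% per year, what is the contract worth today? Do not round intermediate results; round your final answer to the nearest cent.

£120476.14

PV of 4-year annuity: £9,390.00 × [1 − (1+0.059)^−4] / 0.059 = 32611.98584
Perpetuity value at year 4: £6,520.00 / 0.059 = 110508.47458
PV of perpetuity: 110508.47458 / (1+0.059)^4 = 87864.15640
Total PV = 32611.98584 + 87864.15640 = 120476.14224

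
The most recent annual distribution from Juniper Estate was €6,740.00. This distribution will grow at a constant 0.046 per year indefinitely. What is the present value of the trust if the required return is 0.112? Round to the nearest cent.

€106818.79

D₁ = D₀ × (1 + g) = €6,740.00 × 1.046 = €7,050.0400
Growing perpetuity: P = D₁ / (r − g) = €7,050.0400 / (0.112 − 0.046) = €106,818.79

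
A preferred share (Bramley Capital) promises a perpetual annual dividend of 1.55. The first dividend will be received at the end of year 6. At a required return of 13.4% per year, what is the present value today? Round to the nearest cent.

Value at end of year 5: C / r = 1.55 / 0.134 = 11.5672
Discount to today: PV = 11.5672 / (1 + 0.134)^5 = 11.5672 / 1.875276 = 6.17

6.17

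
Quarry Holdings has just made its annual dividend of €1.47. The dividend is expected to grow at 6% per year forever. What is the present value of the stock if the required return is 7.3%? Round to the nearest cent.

€119.86

D₁ = D₀ × (1 + g) = €1.47 × 1.06 = €1.5582
Growing perpetuity: P = D₁ / (r − g) = €1.5582 / (0.073 − 0.06) = €119.86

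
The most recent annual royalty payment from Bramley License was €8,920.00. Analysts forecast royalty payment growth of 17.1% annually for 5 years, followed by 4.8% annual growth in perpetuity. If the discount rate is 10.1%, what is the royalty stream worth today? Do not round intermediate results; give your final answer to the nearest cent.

€293911.25

D_1 = 10445.32000
D_2 = 12231.46972
D_3 = 14323.05104
D_4 = 16772.29277
D_5 = 19640.35483
Terminal value at year 5: TV = D_5×(1+g_2)/(r−g_2) = 20583.09187/0.053 = 388360.22389
P_0 = D_1/(1+r)^1 + D_2/(1+r)^2 + D_3/(1+r)^3 + D_4/(1+r)^4 + D_5/(1+r)^5 + TV/(1+r)^5
    = 9487.12080 + 10090.29833 + 10731.82501 + 11414.13905 + 12139.83363 + 240048.03095 = 293911.24776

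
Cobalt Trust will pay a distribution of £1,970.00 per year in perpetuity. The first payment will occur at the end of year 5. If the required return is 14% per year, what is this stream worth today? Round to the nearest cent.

Value at end of year 4: C / r = £1,970.00 / 0.14 = £14,071.4286
Discount to today: PV = £14,071.4286 / (1 + 0.14)^4 = £14,071.4286 / 1.688960 = £8,331.42

£8331.42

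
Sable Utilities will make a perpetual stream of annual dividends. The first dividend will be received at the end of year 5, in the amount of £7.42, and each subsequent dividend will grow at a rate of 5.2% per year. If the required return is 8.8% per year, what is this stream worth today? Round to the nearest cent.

£147.09

Value at end of year 4: C₁ / (r − g) = £7.42 / (0.088 − 0.052) = £206.1111
Discount to today: PV = £206.1111 / (1 + 0.088)^4 = £206.1111 / 1.401250 = £147.09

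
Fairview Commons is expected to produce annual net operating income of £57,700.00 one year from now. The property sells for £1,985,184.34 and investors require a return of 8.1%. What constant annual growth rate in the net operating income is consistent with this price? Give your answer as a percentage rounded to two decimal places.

5.19%

P = D₁/(r−g) ⇒ g = r − D₁/P = 0.081 − £57,700.00/£1,985,184.34 = 0.051935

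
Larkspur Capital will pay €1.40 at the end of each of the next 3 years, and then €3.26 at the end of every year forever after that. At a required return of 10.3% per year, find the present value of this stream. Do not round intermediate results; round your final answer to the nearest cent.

PV of 3-year annuity: €1.40 × [1 − (1+0.103)^−3] / 0.103 = 3.46329
Perpetuity value at year 3: €3.26 / 0.103 = 31.65049
PV of perpetuity: 31.65049 / (1+0.103)^3 = 23.58598
Total PV = 3.46329 + 23.58598 = 27.04926

€27.05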